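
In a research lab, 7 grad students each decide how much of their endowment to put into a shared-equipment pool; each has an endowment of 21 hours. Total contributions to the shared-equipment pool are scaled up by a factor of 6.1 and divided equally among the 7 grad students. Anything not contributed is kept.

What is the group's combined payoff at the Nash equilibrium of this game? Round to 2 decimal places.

Each contributed unit returns 6.1/7 = 0.8714 to its contributor — below 1 — so contributing 0 is dominant for every player. At the Nash equilibrium everyone keeps their 21, and the group total is 7 × 21 = 147.

147.00 hours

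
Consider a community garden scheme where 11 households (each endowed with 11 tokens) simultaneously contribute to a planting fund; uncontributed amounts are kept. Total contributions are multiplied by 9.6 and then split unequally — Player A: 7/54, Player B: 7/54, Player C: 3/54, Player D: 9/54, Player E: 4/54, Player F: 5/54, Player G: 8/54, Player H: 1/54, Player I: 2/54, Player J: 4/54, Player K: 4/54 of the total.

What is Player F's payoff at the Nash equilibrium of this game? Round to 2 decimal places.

50.11 tokens

Each unit j contributes comes back to j as 9.6 × (j's share), so j prefers to contribute only if that share exceeds 1/9.6 = 0.1042; otherwise keeping the unit dominates.
Player A, Player B, Player D and Player G are above the threshold, contributing 11 each; the remaining 7 contribute 0. Total contributed: 44.
Player F keeps 11 and receives 9.6 × 44 × 5/54 = 39.11 from the planting fund, for a payoff of 50.11.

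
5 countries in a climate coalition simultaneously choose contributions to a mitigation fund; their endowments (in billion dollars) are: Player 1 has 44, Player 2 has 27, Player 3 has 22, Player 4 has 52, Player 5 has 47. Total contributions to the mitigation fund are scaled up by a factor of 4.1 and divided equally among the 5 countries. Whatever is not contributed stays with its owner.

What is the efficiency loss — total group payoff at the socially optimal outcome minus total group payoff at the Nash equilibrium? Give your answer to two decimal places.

The private return per contributed unit is 4.1/5 = 0.8200 < 1 for every player regardless of endowment, so the Nash equilibrium is zero contribution and the group total is Σ E_j = 44 + 27 + 22 + 52 + 47 = 192.
Each contributed unit returns 4.100 to the group, so the social optimum is full contribution by everyone: group total = 4.100 × 192 = 787.20.
Efficiency loss = (4.100 − 1) × 192 = 595.20.

595.20 billion dollars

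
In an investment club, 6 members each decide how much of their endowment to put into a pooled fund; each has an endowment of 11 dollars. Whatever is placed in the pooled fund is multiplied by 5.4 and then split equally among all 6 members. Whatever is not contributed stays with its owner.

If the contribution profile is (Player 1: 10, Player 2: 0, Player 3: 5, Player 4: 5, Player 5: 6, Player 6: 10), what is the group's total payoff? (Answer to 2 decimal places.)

224.40 dollars

Total contributed: 10 + 0 + 5 + 5 + 6 + 10 = 36; total kept: 6 × 11 − 36 = 30.
The pooled fund pays out 5.4 × 36 = 194.40 in aggregate.
Group total = 30 + 194.40 = 224.40.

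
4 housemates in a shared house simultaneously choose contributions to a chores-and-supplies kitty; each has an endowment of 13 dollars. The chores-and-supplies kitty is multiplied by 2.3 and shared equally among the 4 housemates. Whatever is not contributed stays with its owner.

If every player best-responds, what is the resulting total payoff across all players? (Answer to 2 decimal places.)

Each contributed unit returns 2.3/4 = 0.5750 to its contributor — below 1 — so contributing 0 is dominant for every player. At the Nash equilibrium everyone keeps their 13, and the group total is 4 × 13 = 52.

52.00 dollars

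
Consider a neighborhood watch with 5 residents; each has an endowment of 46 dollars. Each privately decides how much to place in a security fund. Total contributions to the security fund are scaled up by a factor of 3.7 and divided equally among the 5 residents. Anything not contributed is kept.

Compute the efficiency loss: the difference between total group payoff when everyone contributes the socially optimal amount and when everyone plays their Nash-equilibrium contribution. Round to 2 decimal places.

Each contributed unit returns 3.7/5 = 0.7400 to its contributor — below 1 — so contributing 0 is dominant for every player. At the Nash equilibrium everyone keeps their 46, and the group total is 5 × 46 = 230.
Each contributed unit returns 3.700 to the group as a whole (0.7400 to each of 5 players), which exceeds 1, so the social optimum is full contribution: group total = 3.700 × 230 = 851.00.
Efficiency loss = 851.00 − 230 = 621.00.

621.00 dollars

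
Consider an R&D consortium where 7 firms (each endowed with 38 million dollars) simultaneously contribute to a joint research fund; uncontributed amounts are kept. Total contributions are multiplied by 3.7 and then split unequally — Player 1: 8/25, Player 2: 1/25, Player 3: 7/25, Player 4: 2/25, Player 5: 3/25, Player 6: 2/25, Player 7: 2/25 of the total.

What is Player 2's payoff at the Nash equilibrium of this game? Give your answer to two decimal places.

Each unit j contributes comes back to j as 3.7 × (j's share), so j prefers to contribute only if that share exceeds 1/3.7 = 0.2703; otherwise keeping the unit dominates.
Player 1 and Player 3 are above the threshold, contributing 38 each; the remaining 5 contribute 0. Total contributed: 76.
Player 2 keeps 38 and receives 3.7 × 76 × 1/25 = 11.25 from the joint research fund, for a payoff of 49.25.

49.25 million dollars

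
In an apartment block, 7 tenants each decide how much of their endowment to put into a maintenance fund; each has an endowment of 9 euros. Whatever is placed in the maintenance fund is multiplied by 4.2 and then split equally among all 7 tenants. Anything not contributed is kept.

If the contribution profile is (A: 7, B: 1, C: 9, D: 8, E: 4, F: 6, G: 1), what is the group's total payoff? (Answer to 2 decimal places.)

Total contributed: 7 + 1 + 9 + 8 + 4 + 6 + 1 = 36; total kept: 7 × 9 − 36 = 27.
The maintenance fund pays out 4.2 × 36 = 151.20 in aggregate.
Group total = 27 + 151.20 = 178.20.

178.20 euros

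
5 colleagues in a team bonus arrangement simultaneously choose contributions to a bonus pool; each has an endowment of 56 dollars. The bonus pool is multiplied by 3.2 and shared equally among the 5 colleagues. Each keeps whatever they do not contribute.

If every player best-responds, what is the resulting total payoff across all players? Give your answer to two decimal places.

Each contributed unit returns 3.2/5 = 0.6400 to its contributor — below 1 — so contributing 0 is dominant for every player. At the Nash equilibrium everyone keeps their 56, and the group total is 5 × 56 = 280.

280.00 dollars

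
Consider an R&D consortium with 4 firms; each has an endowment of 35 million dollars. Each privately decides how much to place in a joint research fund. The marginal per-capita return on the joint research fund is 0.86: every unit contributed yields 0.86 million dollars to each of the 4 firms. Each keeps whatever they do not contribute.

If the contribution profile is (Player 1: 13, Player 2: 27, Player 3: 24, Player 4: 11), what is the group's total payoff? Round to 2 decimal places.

Total contributed: 13 + 27 + 24 + 11 = 75; total kept: 4 × 35 − 75 = 65.
The joint research fund pays out 0.86 × 4 × 75 = 258.00 in aggregate.
Group total = 65 + 258.00 = 323.00.

323.00 million dollars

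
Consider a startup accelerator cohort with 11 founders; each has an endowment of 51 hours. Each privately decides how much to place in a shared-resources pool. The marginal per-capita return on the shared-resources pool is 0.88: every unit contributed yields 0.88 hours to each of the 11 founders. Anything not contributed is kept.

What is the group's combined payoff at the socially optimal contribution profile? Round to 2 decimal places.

Each contributed unit returns 9.680 to the group as a whole (0.88 to each of 11 players), which exceeds 1, so the social optimum is full contribution: group total = 9.680 × 561 = 5430.48.

5430.48 hours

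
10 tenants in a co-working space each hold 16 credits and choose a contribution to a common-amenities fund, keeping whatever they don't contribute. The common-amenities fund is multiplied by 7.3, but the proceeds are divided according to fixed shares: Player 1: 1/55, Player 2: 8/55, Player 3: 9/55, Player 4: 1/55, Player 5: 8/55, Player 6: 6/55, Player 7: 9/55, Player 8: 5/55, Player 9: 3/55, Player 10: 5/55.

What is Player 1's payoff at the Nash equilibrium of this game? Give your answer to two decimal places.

Player j's private return per contributed unit is 7.3 × (j's share). Contributing is weakly dominant for j when that share is at least 1/7.3 = 0.1370, and contributing 0 is dominant otherwise.
Player 2, Player 3, Player 5 and Player 7 clear that bar, contributing 16 each; the remaining 6 contribute 0. Total contributed: 64.
Player 1 keeps 16 and receives 7.3 × 64 × 1/55 = 8.49 from the common-amenities fund, for a payoff of 24.49.

24.49 credits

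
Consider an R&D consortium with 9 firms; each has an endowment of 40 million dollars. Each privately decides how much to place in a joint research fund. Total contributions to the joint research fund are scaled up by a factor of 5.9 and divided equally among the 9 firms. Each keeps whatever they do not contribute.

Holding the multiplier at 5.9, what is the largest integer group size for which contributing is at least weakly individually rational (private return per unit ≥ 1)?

5

Private return per unit is 5.9/(group size), which is ≥ 1 whenever the group size is ≤ 5.9.
The largest such integer is 5.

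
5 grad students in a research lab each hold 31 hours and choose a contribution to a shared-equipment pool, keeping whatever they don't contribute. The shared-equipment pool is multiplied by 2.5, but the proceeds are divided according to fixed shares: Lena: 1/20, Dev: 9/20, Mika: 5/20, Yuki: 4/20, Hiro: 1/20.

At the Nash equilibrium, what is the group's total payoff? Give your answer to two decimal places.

Player j's private return per contributed unit is 2.5 × (j's share). Contributing is weakly dominant for j when that share is at least 1/2.5 = 0.4000, and contributing 0 is dominant otherwise.
The only share above 0.4000 is Dev's 9/20, contributing 31; the remaining 4 contribute 0. Total contributed: 31.
The shared-equipment pool pays out 2.5 × 31 = 77.50 in total (split across the unequal shares, but the aggregate is all that matters for the group sum).
The 4 free-riders keep 31 each, adding 124. Group total = 124 + 77.50 = 201.50.

201.50 hours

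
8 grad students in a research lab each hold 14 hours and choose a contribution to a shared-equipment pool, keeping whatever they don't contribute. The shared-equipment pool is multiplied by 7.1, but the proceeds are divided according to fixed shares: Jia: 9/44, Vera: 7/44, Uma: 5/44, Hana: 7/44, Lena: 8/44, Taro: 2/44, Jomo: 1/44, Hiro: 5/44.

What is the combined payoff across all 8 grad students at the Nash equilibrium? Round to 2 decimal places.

Player j's private return per contributed unit is 7.1 × (j's share). Contributing is weakly dominant for j when that share is at least 1/7.1 = 0.1408, and contributing 0 is dominant otherwise.
Jia, Vera, Hana and Lena are above the threshold, contributing 14 each; the remaining 4 contribute 0. Total contributed: 56.
The shared-equipment pool pays out 7.1 × 56 = 397.60 in total (split across the unequal shares, but the aggregate is all that matters for the group sum).
The 4 free-riders keep 14 each, adding 56. Group total = 56 + 397.60 = 453.60.

453.60 hours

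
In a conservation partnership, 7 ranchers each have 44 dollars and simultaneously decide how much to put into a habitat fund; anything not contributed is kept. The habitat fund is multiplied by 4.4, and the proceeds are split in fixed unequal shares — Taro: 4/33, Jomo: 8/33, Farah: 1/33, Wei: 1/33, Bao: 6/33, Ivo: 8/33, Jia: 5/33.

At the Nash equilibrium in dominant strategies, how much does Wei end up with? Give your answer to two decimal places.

55.73 dollars

Player j's private return per contributed unit is 4.4 × (j's share). Contributing is weakly dominant for j when that share is at least 1/4.4 = 0.2273, and contributing 0 is dominant otherwise.
Jomo and Ivo clear that bar, contributing 44 each; the remaining 5 contribute 0. Total contributed: 88.
Wei keeps 44 and receives 4.4 × 88 × 1/33 = 11.73 from the habitat fund, for a payoff of 55.73.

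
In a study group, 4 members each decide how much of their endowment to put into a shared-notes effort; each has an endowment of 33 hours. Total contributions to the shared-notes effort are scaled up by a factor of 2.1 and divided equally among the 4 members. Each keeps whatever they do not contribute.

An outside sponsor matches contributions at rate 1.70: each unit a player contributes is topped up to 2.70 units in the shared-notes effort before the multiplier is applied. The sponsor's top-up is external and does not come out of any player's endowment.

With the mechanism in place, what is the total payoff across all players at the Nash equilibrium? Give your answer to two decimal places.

The effective private return per unit is now 2.1 × 2.70 / 4 = 1.4175 > 1, so every player's dominant strategy flips to full contribution.
So the Nash equilibrium is full contribution by all 4; the group earns 2.1 × 2.70 × 132 = 748.44.

748.44 hours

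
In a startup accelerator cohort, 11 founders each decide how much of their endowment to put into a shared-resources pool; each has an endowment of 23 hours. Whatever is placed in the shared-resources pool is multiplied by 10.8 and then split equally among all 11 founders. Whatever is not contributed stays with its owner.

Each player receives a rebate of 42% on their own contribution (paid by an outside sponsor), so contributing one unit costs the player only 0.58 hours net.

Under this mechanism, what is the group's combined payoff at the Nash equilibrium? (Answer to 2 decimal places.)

2838.66 hours

Under the mechanism each unit contributed yields (10.8/11) / 0.58 = 1.6928 back to its contributor per unit of net cost, which exceeds 1, making full contribution the dominant choice for everyone.
So the Nash equilibrium is full contribution by all 11; the group earns 11 × (23 × 0.42 + 10.8 × 23) = 2838.66.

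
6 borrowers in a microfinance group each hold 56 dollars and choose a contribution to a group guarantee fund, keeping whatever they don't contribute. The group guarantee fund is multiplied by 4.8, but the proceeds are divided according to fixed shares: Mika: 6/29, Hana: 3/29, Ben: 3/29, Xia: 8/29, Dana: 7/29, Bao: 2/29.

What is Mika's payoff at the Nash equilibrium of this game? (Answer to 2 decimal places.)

Player j's private return per contributed unit is 4.8 × (j's share). Contributing is weakly dominant for j when that share is at least 1/4.8 = 0.2083, and contributing 0 is dominant otherwise.
Xia and Dana clear that bar, contributing 56 each; the remaining 4 contribute 0. Total contributed: 112.
Mika keeps 56 and receives 4.8 × 112 × 6/29 = 111.23 from the group guarantee fund, for a payoff of 167.23.

167.23 dollars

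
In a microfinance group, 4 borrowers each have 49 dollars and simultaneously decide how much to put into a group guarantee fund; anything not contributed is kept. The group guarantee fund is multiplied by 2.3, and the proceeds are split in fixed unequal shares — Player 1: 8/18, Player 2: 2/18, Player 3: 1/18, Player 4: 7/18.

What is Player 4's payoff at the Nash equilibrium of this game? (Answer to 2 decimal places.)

Player j's private return per contributed unit is 2.3 × (j's share). Contributing is weakly dominant for j when that share is at least 1/2.3 = 0.4348, and contributing 0 is dominant otherwise.
Only Player 1 (8/18) clears that bar, contributing 49; the remaining 3 contribute 0. Total contributed: 49.
Player 4 keeps 49 and receives 2.3 × 49 × 7/18 = 43.83 from the group guarantee fund, for a payoff of 92.83.

92.83 dollars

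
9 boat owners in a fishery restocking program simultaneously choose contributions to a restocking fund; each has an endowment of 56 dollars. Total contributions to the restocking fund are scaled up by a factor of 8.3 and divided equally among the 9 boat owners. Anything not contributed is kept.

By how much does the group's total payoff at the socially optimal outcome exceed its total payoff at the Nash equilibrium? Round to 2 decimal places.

3679.20 dollars

Each contributed unit returns 8.3/9 = 0.9222 to its contributor — below 1 — so contributing 0 is dominant for every player. At the Nash equilibrium everyone keeps their 56, and the group total is 9 × 56 = 504.
Each contributed unit returns 8.300 to the group as a whole (0.9222 to each of 9 players), which exceeds 1, so the social optimum is full contribution: group total = 8.300 × 504 = 4183.20.
Efficiency loss = 4183.20 − 504 = 3679.20.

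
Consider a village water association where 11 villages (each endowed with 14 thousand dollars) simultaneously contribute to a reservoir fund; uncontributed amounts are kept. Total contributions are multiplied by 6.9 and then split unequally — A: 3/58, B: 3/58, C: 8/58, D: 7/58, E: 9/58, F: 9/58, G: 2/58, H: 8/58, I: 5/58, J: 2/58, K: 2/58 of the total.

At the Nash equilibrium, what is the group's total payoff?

319.20 thousand dollars

Player j's private return per contributed unit is 6.9 × (j's share). Contributing is weakly dominant for j when that share is at least 1/6.9 = 0.1449, and contributing 0 is dominant otherwise.
The shares above 0.1449 belong to E and F, contributing 14 each; the remaining 9 contribute 0. Total contributed: 28.
The reservoir fund pays out 6.9 × 28 = 193.20 in total (split across the unequal shares, but the aggregate is all that matters for the group sum).
The 9 free-riders keep 14 each, adding 126. Group total = 126 + 193.20 = 319.20.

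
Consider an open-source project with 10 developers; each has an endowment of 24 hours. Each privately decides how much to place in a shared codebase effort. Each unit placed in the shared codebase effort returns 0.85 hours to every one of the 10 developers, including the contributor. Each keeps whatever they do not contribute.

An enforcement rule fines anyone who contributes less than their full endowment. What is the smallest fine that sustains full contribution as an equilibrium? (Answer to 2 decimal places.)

3.60 hours

Given the others contribute fully, the best deviation is to contribute 0 (any partial contribution still incurs the fine and gives up units whose private return 0.85 is below 1).
Deviating from 24 to 0 saves 24 hours but forfeits the deviator's share of the drop in the shared codebase effort: 0.85 × 24 = 20.40.
So the deviation gain is 24 − 20.40 = 3.60, and the fine must be at least 3.60 hours to wipe it out.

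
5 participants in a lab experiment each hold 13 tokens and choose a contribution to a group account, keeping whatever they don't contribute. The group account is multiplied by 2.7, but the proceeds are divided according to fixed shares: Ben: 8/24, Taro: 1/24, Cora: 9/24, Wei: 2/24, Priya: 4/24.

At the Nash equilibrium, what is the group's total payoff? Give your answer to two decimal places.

87.10 tokens

Player j's private return per contributed unit is 2.7 × (j's share). Contributing is weakly dominant for j when that share is at least 1/2.7 = 0.3704, and contributing 0 is dominant otherwise.
Cora alone (share 9/24) is above the threshold, contributing 13; the remaining 4 contribute 0. Total contributed: 13.
The group account pays out 2.7 × 13 = 35.10 in total (split across the unequal shares, but the aggregate is all that matters for the group sum).
The 4 free-riders keep 13 each, adding 52. Group total = 52 + 35.10 = 87.10.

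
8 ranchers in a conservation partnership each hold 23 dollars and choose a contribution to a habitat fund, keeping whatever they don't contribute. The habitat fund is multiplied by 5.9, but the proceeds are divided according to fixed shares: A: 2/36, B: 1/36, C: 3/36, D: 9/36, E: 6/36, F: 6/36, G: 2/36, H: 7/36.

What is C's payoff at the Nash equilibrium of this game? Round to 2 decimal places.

45.62 dollars

Player j's private return per contributed unit is 5.9 × (j's share). Contributing is weakly dominant for j when that share is at least 1/5.9 = 0.1695, and contributing 0 is dominant otherwise.
The shares above 0.1695 belong to D and H, contributing 23 each; the remaining 6 contribute 0. Total contributed: 46.
C keeps 23 and receives 5.9 × 46 × 3/36 = 22.62 from the habitat fund, for a payoff of 45.62.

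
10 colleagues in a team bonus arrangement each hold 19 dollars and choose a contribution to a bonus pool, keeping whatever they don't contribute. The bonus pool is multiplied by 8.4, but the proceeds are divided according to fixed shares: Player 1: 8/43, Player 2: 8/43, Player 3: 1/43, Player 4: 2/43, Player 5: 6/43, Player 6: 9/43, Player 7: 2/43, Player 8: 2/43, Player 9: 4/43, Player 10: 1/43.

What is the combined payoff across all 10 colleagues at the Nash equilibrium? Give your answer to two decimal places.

752.40 dollars

Player j's private return per contributed unit is 8.4 × (j's share). Contributing is weakly dominant for j when that share is at least 1/8.4 = 0.1190, and contributing 0 is dominant otherwise.
The shares above 0.1190 belong to Player 1, Player 2, Player 5 and Player 6, contributing 19 each; the remaining 6 contribute 0. Total contributed: 76.
The bonus pool pays out 8.4 × 76 = 638.40 in total (split across the unequal shares, but the aggregate is all that matters for the group sum).
The 6 free-riders keep 19 each, adding 114. Group total = 114 + 638.40 = 752.40.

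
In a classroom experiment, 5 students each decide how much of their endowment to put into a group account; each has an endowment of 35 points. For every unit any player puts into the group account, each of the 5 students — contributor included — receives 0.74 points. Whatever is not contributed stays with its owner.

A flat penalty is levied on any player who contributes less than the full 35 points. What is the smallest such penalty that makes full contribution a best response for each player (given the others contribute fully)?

Given the others contribute fully, the best deviation is to contribute 0 (any partial contribution still incurs the fine and gives up units whose private return 0.74 is below 1).
Deviating from 35 to 0 saves 35 points but forfeits the deviator's share of the drop in the group account: 0.74 × 35 = 25.90.
So the deviation gain is 35 − 25.90 = 9.10, and the fine must be at least 9.10 points to wipe it out.

9.10 points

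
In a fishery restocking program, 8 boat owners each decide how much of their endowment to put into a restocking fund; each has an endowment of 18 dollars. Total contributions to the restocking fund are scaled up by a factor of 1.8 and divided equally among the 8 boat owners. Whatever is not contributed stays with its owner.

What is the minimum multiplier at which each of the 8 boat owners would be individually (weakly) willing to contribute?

A contributed unit returns (multiplier)/8 to its contributor.
This reaches 1 exactly when the multiplier is 8.

8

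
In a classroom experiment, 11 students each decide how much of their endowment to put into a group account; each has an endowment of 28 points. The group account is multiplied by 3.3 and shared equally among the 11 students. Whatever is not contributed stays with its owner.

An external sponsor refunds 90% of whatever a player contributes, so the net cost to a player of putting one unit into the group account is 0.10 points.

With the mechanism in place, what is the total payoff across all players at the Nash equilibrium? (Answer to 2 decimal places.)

1293.60 points

The effective private return per unit is now (3.3/11) / 0.10 = 3.0000 > 1, so every player's dominant strategy flips to full contribution.
So the Nash equilibrium is full contribution by all 11; the group earns 11 × (28 × 0.90 + 3.3 × 28) = 1293.60.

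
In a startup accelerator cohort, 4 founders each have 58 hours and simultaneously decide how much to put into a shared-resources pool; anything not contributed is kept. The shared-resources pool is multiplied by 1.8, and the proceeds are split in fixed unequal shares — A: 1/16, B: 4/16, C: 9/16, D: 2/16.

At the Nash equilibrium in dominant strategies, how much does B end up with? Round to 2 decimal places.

A player with share s gets back 1.8·s per unit contributed, so full contribution is dominant for anyone with s > 1/1.8 = 0.5556 and zero contribution is dominant for anyone below.
Only C (9/16) clears that bar, contributing 58; the remaining 3 contribute 0. Total contributed: 58.
B keeps 58 and receives 1.8 × 58 × 4/16 = 26.10 from the shared-resources pool, for a payoff of 84.10.

84.10 hours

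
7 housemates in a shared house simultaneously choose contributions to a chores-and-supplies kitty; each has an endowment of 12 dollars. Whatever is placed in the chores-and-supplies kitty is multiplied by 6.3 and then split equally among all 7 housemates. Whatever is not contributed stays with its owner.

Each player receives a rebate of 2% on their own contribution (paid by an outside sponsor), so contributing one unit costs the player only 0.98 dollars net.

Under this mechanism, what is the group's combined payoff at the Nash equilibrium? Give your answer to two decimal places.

84.00 dollars

The effective private return is (6.3/7) / 0.98 = 0.9184, which is still under 1, so the mechanism doesn't change anyone's dominant strategy: zero contribution.
At the Nash equilibrium no one contributes; group total payoff = 7 × 12 = 84.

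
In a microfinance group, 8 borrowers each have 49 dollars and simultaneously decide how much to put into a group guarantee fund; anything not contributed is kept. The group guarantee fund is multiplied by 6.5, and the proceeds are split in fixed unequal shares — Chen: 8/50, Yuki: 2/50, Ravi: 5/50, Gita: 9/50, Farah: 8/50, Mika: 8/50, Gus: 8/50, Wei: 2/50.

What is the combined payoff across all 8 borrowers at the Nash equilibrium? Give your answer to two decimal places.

Player j's private return per contributed unit is 6.5 × (j's share). Contributing is weakly dominant for j when that share is at least 1/6.5 = 0.1538, and contributing 0 is dominant otherwise.
Chen, Gita, Farah, Mika and Gus are above the threshold, contributing 49 each; the remaining 3 contribute 0. Total contributed: 245.
The group guarantee fund pays out 6.5 × 245 = 1592.50 in total (split across the unequal shares, but the aggregate is all that matters for the group sum).
The 3 free-riders keep 49 each, adding 147. Group total = 147 + 1592.50 = 1739.50.

1739.50 dollars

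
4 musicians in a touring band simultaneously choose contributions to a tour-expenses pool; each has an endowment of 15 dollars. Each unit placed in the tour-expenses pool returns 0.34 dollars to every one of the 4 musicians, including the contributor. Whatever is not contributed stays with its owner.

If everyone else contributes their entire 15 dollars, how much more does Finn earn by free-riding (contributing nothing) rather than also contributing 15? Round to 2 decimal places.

9.90 dollars

Switching from a contribution of 15 to 0 lets Finn keep an extra 15 dollars, but lowers the tour-expenses pool by 15, which costs Finn their own share of that drop: 0.34 × 15 = 5.10.
Net gain = 15 − 5.10 = 9.90. The private return per contributed unit (0.34) is below 1, so free-riding is indeed the best response regardless of what the others do.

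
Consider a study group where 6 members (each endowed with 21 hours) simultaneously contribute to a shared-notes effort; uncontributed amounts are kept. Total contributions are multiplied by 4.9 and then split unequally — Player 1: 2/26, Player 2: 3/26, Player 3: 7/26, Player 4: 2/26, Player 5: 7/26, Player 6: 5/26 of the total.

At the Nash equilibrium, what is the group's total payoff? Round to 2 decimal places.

A player with share s gets back 4.9·s per unit contributed, so full contribution is dominant for anyone with s > 1/4.9 = 0.2041 and zero contribution is dominant for anyone below.
Player 3 and Player 5 are above the threshold, contributing 21 each; the remaining 4 contribute 0. Total contributed: 42.
The shared-notes effort pays out 4.9 × 42 = 205.80 in total (split across the unequal shares, but the aggregate is all that matters for the group sum).
The 4 free-riders keep 21 each, adding 84. Group total = 84 + 205.80 = 289.80.

289.80 hours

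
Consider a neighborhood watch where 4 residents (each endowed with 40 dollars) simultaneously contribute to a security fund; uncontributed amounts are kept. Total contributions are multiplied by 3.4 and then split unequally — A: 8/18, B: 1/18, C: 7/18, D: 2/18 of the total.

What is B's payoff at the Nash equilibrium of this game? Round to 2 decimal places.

Player j's private return per contributed unit is 3.4 × (j's share). Contributing is weakly dominant for j when that share is at least 1/3.4 = 0.2941, and contributing 0 is dominant otherwise.
A and C clear that bar, contributing 40 each; the remaining 2 contribute 0. Total contributed: 80.
B keeps 40 and receives 3.4 × 80 × 1/18 = 15.11 from the security fund, for a payoff of 55.11.

55.11 dollars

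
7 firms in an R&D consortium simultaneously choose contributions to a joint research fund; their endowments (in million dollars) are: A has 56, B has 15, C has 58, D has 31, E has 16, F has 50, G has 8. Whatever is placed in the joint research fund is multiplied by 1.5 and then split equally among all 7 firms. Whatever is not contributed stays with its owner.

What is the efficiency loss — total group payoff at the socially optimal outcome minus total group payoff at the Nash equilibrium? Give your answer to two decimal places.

117.00 million dollars

The private return per contributed unit is 1.5/7 = 0.2143 < 1 for every player regardless of endowment, so the Nash equilibrium is zero contribution and the group total is Σ E_j = 56 + 15 + 58 + 31 + 16 + 50 + 8 = 234.
Each contributed unit returns 1.500 to the group, so the social optimum is full contribution by everyone: group total = 1.500 × 234 = 351.00.
Efficiency loss = (1.500 − 1) × 234 = 117.00.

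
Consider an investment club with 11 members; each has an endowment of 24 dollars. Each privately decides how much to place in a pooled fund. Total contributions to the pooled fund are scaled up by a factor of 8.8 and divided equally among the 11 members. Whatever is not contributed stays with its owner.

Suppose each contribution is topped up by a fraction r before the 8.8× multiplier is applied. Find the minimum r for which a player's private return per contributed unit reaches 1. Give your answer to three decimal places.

0.250

With matching at rate r, one contributed unit becomes (1 + r) in the pooled fund and returns 8.8 × (1 + r) / 11 to the contributor.
Setting this equal to 1: 1 + r = 11/8.8 = 1.2500.
So the minimum matching rate is r = 1.2500 − 1 = 0.250.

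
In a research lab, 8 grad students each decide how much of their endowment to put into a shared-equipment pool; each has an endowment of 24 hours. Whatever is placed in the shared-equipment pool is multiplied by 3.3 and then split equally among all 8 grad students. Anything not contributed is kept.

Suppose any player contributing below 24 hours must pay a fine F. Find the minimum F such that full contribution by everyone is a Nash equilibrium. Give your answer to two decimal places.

14.10 hours

Given the others contribute fully, the best deviation is to contribute 0 (any partial contribution still incurs the fine and gives up units whose private return 0.4125 is below 1).
Deviating from 24 to 0 saves 24 hours but forfeits the deviator's share of the drop in the shared-equipment pool: 3.3/8 × 24 = 9.90.
So the deviation gain is 24 − 9.90 = 14.10, and the fine must be at least 14.10 hours to wipe it out.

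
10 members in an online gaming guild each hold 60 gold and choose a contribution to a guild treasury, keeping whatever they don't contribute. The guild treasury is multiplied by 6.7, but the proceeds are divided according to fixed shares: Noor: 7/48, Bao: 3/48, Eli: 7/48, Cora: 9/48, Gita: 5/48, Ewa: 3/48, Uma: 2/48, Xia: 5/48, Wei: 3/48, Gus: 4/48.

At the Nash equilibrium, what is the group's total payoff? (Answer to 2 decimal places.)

942.00 gold

Each unit j contributes comes back to j as 6.7 × (j's share), so j prefers to contribute only if that share exceeds 1/6.7 = 0.1493; otherwise keeping the unit dominates.
The only share above 0.1493 is Cora's 9/48, contributing 60; the remaining 9 contribute 0. Total contributed: 60.
The guild treasury pays out 6.7 × 60 = 402.00 in total (split across the unequal shares, but the aggregate is all that matters for the group sum).
The 9 free-riders keep 60 each, adding 540. Group total = 540 + 402.00 = 942.00.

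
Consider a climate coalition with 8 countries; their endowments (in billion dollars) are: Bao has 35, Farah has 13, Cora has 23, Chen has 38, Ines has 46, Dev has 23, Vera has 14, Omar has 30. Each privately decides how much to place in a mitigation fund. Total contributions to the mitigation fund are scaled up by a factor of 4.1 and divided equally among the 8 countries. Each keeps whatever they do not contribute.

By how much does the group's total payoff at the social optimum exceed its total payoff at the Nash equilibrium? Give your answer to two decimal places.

The private return per contributed unit is 4.1/8 = 0.5125 < 1 for every player regardless of endowment, so the Nash equilibrium is zero contribution and the group total is Σ E_j = 35 + 13 + 23 + 38 + 46 + 23 + 14 + 30 = 222.
Each contributed unit returns 4.100 to the group, so the social optimum is full contribution by everyone: group total = 4.100 × 222 = 910.20.
Efficiency loss = (4.100 − 1) × 222 = 688.20.

688.20 billion dollars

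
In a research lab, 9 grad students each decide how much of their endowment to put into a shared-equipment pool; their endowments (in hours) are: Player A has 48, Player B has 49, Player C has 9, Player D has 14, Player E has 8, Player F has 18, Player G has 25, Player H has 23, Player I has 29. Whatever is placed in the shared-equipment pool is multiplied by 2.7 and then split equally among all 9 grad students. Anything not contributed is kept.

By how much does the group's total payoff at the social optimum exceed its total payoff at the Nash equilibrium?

379.10 hours

The private return per contributed unit is 2.7/9 = 0.3000 < 1 for every player regardless of endowment, so the Nash equilibrium is zero contribution and the group total is Σ E_j = 48 + 49 + 9 + 14 + 8 + 18 + 25 + 23 + 29 = 223.
Each contributed unit returns 2.700 to the group, so the social optimum is full contribution by everyone: group total = 2.700 × 223 = 602.10.
Efficiency loss = (2.700 − 1) × 223 = 379.10.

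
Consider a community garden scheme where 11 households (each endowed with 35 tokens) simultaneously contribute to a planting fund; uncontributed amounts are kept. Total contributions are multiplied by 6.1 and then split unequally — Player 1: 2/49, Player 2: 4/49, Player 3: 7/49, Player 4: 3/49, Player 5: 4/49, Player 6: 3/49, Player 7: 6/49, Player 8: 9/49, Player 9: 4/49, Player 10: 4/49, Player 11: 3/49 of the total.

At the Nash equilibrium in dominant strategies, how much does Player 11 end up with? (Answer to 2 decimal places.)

48.07 tokens

Each unit j contributes comes back to j as 6.1 × (j's share), so j prefers to contribute only if that share exceeds 1/6.1 = 0.1639; otherwise keeping the unit dominates.
The only share above 0.1639 is Player 8's 9/49, contributing 35; the remaining 10 contribute 0. Total contributed: 35.
Player 11 keeps 35 and receives 6.1 × 35 × 3/49 = 13.07 from the planting fund, for a payoff of 48.07.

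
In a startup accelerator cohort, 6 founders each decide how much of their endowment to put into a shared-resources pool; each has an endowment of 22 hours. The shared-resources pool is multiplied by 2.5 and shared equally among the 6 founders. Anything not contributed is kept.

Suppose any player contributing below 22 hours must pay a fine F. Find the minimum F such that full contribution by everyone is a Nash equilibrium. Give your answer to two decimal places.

12.83 hours

Given the others contribute fully, the best deviation is to contribute 0 (any partial contribution still incurs the fine and gives up units whose private return 0.4167 is below 1).
Deviating from 22 to 0 saves 22 hours but forfeits the deviator's share of the drop in the shared-resources pool: 2.5/6 × 22 = 9.17.
So the deviation gain is 22 − 9.17 = 12.83, and the fine must be at least 12.83 hours to wipe it out.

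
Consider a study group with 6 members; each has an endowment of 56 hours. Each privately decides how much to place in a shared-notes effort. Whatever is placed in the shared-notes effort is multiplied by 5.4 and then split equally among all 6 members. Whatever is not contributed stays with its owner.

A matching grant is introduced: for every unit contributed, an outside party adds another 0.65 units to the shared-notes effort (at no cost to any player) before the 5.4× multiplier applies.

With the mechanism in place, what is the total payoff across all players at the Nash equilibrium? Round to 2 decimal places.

2993.76 hours

With the mechanism, a contributed unit returns 5.4 × 1.65 / 6 = 1.4850 per unit of net cost to the contributor — now above 1 — so contributing fully is weakly dominant for every player.
At the Nash equilibrium everyone contributes 56. Group total payoff = 5.4 × 1.65 × 336 = 2993.76.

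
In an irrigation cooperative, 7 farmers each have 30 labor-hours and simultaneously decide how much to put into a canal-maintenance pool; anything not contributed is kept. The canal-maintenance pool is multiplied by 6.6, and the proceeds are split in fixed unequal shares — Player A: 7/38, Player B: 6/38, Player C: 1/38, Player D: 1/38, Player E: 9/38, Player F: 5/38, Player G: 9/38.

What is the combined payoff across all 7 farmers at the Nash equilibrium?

Player j's private return per contributed unit is 6.6 × (j's share). Contributing is weakly dominant for j when that share is at least 1/6.6 = 0.1515, and contributing 0 is dominant otherwise.
Player A, Player B, Player E and Player G clear that bar, contributing 30 each; the remaining 3 contribute 0. Total contributed: 120.
The canal-maintenance pool pays out 6.6 × 120 = 792.00 in total (split across the unequal shares, but the aggregate is all that matters for the group sum).
The 3 free-riders keep 30 each, adding 90. Group total = 90 + 792.00 = 882.00.

882.00 labor-hours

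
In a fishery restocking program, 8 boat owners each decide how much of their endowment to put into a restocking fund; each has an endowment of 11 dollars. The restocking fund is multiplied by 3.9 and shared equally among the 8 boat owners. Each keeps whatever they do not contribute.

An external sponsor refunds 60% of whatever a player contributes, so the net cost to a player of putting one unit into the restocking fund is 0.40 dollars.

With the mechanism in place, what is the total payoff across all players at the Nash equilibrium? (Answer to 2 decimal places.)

396.00 dollars

With the mechanism, a contributed unit returns (3.9/8) / 0.40 = 1.2188 per unit of net cost to the contributor — now above 1 — so contributing fully is weakly dominant for every player.
At the Nash equilibrium everyone contributes 11. Group total payoff = 8 × (11 × 0.60 + 3.9 × 11) = 396.00.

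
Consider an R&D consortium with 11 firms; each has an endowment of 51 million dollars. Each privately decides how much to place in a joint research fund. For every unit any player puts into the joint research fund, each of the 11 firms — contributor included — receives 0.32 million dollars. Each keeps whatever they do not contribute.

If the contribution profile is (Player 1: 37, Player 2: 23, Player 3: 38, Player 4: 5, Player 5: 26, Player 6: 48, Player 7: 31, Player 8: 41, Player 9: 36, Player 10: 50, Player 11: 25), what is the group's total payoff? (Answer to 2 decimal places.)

Total contributed: 37 + 23 + 38 + 5 + 26 + 48 + 31 + 41 + 36 + 50 + 25 = 360; total kept: 11 × 51 − 360 = 201.
The joint research fund pays out 0.32 × 11 × 360 = 1267.20 in aggregate.
Group total = 201 + 1267.20 = 1468.20.

1468.20 million dollars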